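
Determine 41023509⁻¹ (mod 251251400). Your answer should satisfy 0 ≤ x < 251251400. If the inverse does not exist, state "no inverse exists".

243892789

gcd(251251400, 41023509) by repeated division:
251251400 = 6·41023509 + 5110346
41023509 = 8·5110346 + 140741
5110346 = 36·140741 + 43670
140741 = 3·43670 + 9731
43670 = 4·9731 + 4746
9731 = 2·4746 + 239
4746 = 19·239 + 205
239 = 1·205 + 34
205 = 6·34 + 1
34 = 34·1 + 0
Since gcd(41023509, 251251400) = 1, back-substitute to write 1 as a combination:
1 = 205 − 6·34
1 = −6·239 + 7·205
1 = 7·4746 − 139·239
1 = −139·9731 + 285·4746
1 = 285·43670 − 1279·9731
1 = −1279·140741 + 4122·43670
1 = 4122·5110346 − 149671·140741
1 = −149671·41023509 + 1201490·5110346
1 = 1201490·251251400 − 7358611·41023509
Thus 41023509·(-7358611) ≡ 1 (mod 251251400); reducing, -7358611 mod 251251400 = 243892789.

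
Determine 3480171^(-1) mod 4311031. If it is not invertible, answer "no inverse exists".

116075

Extended Euclidean algorithm:
4311031 = 1*3480171 + 830860
3480171 = 4*830860 + 156731
830860 = 5*156731 + 47205
156731 = 3*47205 + 15116
47205 = 3*15116 + 1857
15116 = 8*1857 + 260
1857 = 7*260 + 37
260 = 7*37 + 1
37 = 37*1 + 0
The gcd is 1. Working backward:
1 = 260 − 7·37
1 = −7·1857 + 50·260
1 = 50·15116 − 407·1857
1 = −407·47205 + 1271·15116
1 = 1271·156731 − 4220·47205
1 = −4220·830860 + 22371·156731
1 = 22371·3480171 − 93704·830860
1 = −93704·4311031 + 116075·3480171
So 3480171·116075 ≡ 1 (mod 4311031).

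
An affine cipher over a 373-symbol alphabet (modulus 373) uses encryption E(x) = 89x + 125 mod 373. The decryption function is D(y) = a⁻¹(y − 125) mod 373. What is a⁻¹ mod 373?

Extended Euclidean algorithm:
373 = 4×89 + 17
89 = 5×17 + 4
17 = 4×4 + 1
4 = 4×1 + 0
gcd = 1, so the inverse exists. Back-substitute:
1 = 17 − 4·4
1 = −4·89 + 21·17
1 = 21·373 − 88·89
So 89·(-88) ≡ 1 (mod 373), and -88 ≡ 285 (mod 373).

285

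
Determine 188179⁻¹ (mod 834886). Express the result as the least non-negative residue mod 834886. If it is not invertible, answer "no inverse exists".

197103

Run Euclid on (834886, 188179):
834886 = 4·188179 + 82170
188179 = 2·82170 + 23839
82170 = 3·23839 + 10653
23839 = 2·10653 + 2533
10653 = 4·2533 + 521
2533 = 4·521 + 449
521 = 1·449 + 72
449 = 6·72 + 17
72 = 4·17 + 4
17 = 4·4 + 1
4 = 4·1 + 0
Since gcd(188179, 834886) = 1, back-substitute to write 1 as a combination:
1 = 17 − 4·4
1 = −4·72 + 17·17
1 = 17·449 − 106·72
1 = −106·521 + 123·449
1 = 123·2533 − 598·521
1 = −598·10653 + 2515·2533
1 = 2515·23839 − 5628·10653
1 = −5628·82170 + 19399·23839
1 = 19399·188179 − 44426·82170
1 = −44426·834886 + 197103·188179
So 188179·197103 ≡ 1 (mod 834886).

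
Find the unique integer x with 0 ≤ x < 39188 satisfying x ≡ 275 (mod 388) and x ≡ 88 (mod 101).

7259

Write x = 275 + 388·k. Then 388·k ≡ 88 − 275 ≡ 15 (mod 101).
Need 388⁻¹ mod 101. Extended Euclid on (101, 85):
101 = 1×85 + 16
85 = 5×16 + 5
16 = 3×5 + 1
5 = 5×1 + 0
Back-substitute:
1 = 16 − 3·5
1 = −3·85 + 16·16
1 = 16·101 − 19·85
388⁻¹ ≡ 82 (mod 101), so k ≡ 82·15 ≡ 18 (mod 101).
x = 275 + 388·18 = 7259.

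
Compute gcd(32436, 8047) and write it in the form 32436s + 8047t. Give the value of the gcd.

1

Repeated division:
32436 = 4·8047 + 248
8047 = 32·248 + 111
248 = 2·111 + 26
111 = 4·26 + 7
26 = 3·7 + 5
7 = 1·5 + 2
5 = 2·2 + 1
2 = 2·1 + 0
gcd(32436, 8047) = 1.
Working backward:
1 = 5 − 2·2
1 = −2·7 + 3·5
1 = 3·26 − 11·7
1 = −11·111 + 47·26
1 = 47·248 − 105·111
1 = −105·8047 + 3407·248
1 = 3407·32436 − 13733·8047
So 1 = (3407)·32436 + (-13733)·8047.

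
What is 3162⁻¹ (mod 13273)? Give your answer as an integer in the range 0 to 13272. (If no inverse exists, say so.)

10045

Apply the Euclidean algorithm to 13273 and 3162:
13273 = 4·3162 + 625
3162 = 5·625 + 37
625 = 16·37 + 33
37 = 1·33 + 4
33 = 8·4 + 1
4 = 4·1 + 0
Since gcd(3162, 13273) = 1, back-substitute to write 1 as a combination:
1 = 33 − 8·4
1 = −8·37 + 9·33
1 = 9·625 − 152·37
1 = −152·3162 + 769·625
1 = 769·13273 − 3228·3162
So 3162·(-3228) ≡ 1 (mod 13273), and -3228 ≡ 10045 (mod 13273).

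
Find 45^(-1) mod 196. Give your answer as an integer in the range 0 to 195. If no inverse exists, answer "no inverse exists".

Extended Euclidean algorithm:
196 = 4*45 + 16
45 = 2*16 + 13
16 = 1*13 + 3
13 = 4*3 + 1
3 = 3*1 + 0
gcd = 1, so the inverse exists. Back-substitute:
1 = 13 − 4·3
1 = −4·16 + 5·13
1 = 5·45 − 14·16
1 = −14·196 + 61·45
So 45·61 ≡ 1 (mod 196).

61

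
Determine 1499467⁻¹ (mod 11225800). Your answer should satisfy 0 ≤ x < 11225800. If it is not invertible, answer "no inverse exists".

Apply the Euclidean algorithm to 11225800 and 1499467:
11225800 = 7*1499467 + 729531
1499467 = 2*729531 + 40405
729531 = 18*40405 + 2241
40405 = 18*2241 + 67
2241 = 33*67 + 30
67 = 2*30 + 7
30 = 4*7 + 2
7 = 3*2 + 1
2 = 2*1 + 0
Since gcd(1499467, 11225800) = 1, back-substitute to write 1 as a combination:
1 = 7 − 3·2
1 = −3·30 + 13·7
1 = 13·67 − 29·30
1 = −29·2241 + 970·67
1 = 970·40405 − 17489·2241
1 = −17489·729531 + 315772·40405
1 = 315772·1499467 − 649033·729531
1 = −649033·11225800 + 4859003·1499467
So 1499467·4859003 ≡ 1 (mod 11225800).

4859003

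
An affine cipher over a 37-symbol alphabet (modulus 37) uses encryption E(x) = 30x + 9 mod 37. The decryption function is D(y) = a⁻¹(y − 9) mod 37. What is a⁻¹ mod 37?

Run Euclid on (37, 30):
37 = 1*30 + 7
30 = 4*7 + 2
7 = 3*2 + 1
2 = 2*1 + 0
The gcd is 1. Working backward:
1 = 7 − 3·2
1 = −3·30 + 13·7
1 = 13·37 − 16·30
Hence 30⁻¹ ≡ -16 ≡ 21 (mod 37).

21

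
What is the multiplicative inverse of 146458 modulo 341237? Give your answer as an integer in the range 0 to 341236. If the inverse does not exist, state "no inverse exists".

no inverse exists

Euclidean algorithm on 341237, 146458:
341237 = 2·146458 + 48321
146458 = 3·48321 + 1495
48321 = 32·1495 + 481
1495 = 3·481 + 52
481 = 9·52 + 13
52 = 4·13 + 0
Since gcd = 13 > 1, 146458 is not a unit mod 341237.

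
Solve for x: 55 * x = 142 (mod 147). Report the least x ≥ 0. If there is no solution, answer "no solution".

First find gcd(55, 147):
147 = 2*55 + 37
55 = 1*37 + 18
37 = 2*18 + 1
18 = 18*1 + 0
gcd = 1, so a unique solution mod 147 exists.
Back-substitute for the Bézout coefficients:
1 = 37 − 2·18
1 = −2·55 + 3·37
1 = 3·147 − 8·55
So 55·(-8) ≡ 1 (mod 147), giving 55⁻¹ ≡ 139.
x ≡ 55⁻¹·142 ≡ 139·142 ≡ 40 (mod 147).

40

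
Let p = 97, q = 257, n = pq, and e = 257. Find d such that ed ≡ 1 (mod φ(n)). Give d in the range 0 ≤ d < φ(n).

7937

φ(n) = (p−1)(q−1) = 96·256 = 24576.
Need d with 257·d ≡ 1 (mod 24576). Apply the extended Euclidean algorithm:
24576 = 95*257 + 161
257 = 1*161 + 96
161 = 1*96 + 65
96 = 1*65 + 31
65 = 2*31 + 3
31 = 10*3 + 1
3 = 3*1 + 0
Back-substitute:
1 = 31 − 10·3
1 = −10·65 + 21·31
1 = 21·96 − 31·65
1 = −31·161 + 52·96
1 = 52·257 − 83·161
1 = −83·24576 + 7937·257
So 257·7937 ≡ 1 (mod 24576), hence d = 7937.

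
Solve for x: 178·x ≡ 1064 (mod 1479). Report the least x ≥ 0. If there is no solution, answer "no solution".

First find gcd(178, 1479):
1479 = 8·178 + 55
178 = 3·55 + 13
55 = 4·13 + 3
13 = 4·3 + 1
3 = 3·1 + 0
gcd = 1, so a unique solution mod 1479 exists.
Back-substitute for the Bézout coefficients:
1 = 13 − 4·3
1 = −4·55 + 17·13
1 = 17·178 − 55·55
1 = −55·1479 + 457·178
So 178·(457) ≡ 1 (mod 1479), giving 178⁻¹ ≡ 457.
x ≡ 178⁻¹·1064 ≡ 457·1064 ≡ 1136 (mod 1479).

1136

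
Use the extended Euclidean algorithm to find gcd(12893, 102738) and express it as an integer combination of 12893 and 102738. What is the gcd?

Repeated division:
102738 = 7*12893 + 12487
12893 = 1*12487 + 406
12487 = 30*406 + 307
406 = 1*307 + 99
307 = 3*99 + 10
99 = 9*10 + 9
10 = 1*9 + 1
9 = 9*1 + 0
gcd(12893, 102738) = 1.
Back-substituting:
1 = 10 − 9
1 = −99 + 10·10
1 = 10·307 − 31·99
1 = −31·406 + 41·307
1 = 41·12487 − 1261·406
1 = −1261·12893 + 1302·12487
1 = 1302·102738 − 10375·12893
So 1 = (1302)·102738 + (-10375)·12893.

1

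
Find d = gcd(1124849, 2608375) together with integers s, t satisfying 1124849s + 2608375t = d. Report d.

11

Apply Euclid's algorithm to 2608375 and 1124849:
2608375 = 2*1124849 + 358677
1124849 = 3*358677 + 48818
358677 = 7*48818 + 16951
48818 = 2*16951 + 14916
16951 = 1*14916 + 2035
14916 = 7*2035 + 671
2035 = 3*671 + 22
671 = 30*22 + 11
22 = 2*11 + 0
gcd(1124849, 2608375) = 11.
Working backward:
11 = 671 − 30·22
11 = −30·2035 + 91·671
11 = 91·14916 − 667·2035
11 = −667·16951 + 758·14916
11 = 758·48818 − 2183·16951
11 = −2183·358677 + 16039·48818
11 = 16039·1124849 − 50300·358677
11 = −50300·2608375 + 116639·1124849
So 11 = (-50300)·2608375 + (116639)·1124849.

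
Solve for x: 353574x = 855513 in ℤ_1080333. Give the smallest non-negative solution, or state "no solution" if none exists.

31049

First find gcd(353574, 1080333):
1080333 = 3×353574 + 19611
353574 = 18×19611 + 576
19611 = 34×576 + 27
576 = 21×27 + 9
27 = 3×9 + 0
gcd = 9 and 9 | 855513, so solutions exist. Divide through by 9: 39286x ≡ 95057 (mod 120037).
Now find 39286⁻¹ mod 120037:
120037 = 3*39286 + 2179
39286 = 18*2179 + 64
2179 = 34*64 + 3
64 = 21*3 + 1
3 = 3*1 + 0
Back-substitute:
1 = 64 − 21·3
1 = −21·2179 + 715·64
1 = 715·39286 − 12891·2179
1 = −12891·120037 + 39388·39286
So 39286⁻¹ ≡ 39388 (mod 120037).
Then x ≡ 39388·95057 ≡ 31049 (mod 120037); the smallest non-negative solution is x = 31049.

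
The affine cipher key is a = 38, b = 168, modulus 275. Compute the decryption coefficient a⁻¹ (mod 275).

gcd(275, 38) by repeated division:
275 = 7*38 + 9
38 = 4*9 + 2
9 = 4*2 + 1
2 = 2*1 + 0
The gcd is 1. Working backward:
1 = 9 − 4·2
1 = −4·38 + 17·9
1 = 17·275 − 123·38
So 38·(-123) ≡ 1 (mod 275), and -123 ≡ 152 (mod 275).

152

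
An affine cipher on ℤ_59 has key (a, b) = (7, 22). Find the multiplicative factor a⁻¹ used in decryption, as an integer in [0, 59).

17

gcd(59, 7) by repeated division:
59 = 8·7 + 3
7 = 2·3 + 1
3 = 3·1 + 0
Since gcd(7, 59) = 1, back-substitute to write 1 as a combination:
1 = 7 − 2·3
1 = −2·59 + 17·7
So 7·17 ≡ 1 (mod 59).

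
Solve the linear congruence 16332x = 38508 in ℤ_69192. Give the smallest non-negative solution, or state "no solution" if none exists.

2485

First find gcd(16332, 69192):
69192 = 4×16332 + 3864
16332 = 4×3864 + 876
3864 = 4×876 + 360
876 = 2×360 + 156
360 = 2×156 + 48
156 = 3×48 + 12
48 = 4×12 + 0
gcd = 12 and 12 | 38508, so solutions exist. Divide through by 12: 1361x ≡ 3209 (mod 5766).
Now find 1361⁻¹ mod 5766:
5766 = 4×1361 + 322
1361 = 4×322 + 73
322 = 4×73 + 30
73 = 2×30 + 13
30 = 2×13 + 4
13 = 3×4 + 1
4 = 4×1 + 0
Back-substitute:
1 = 13 − 3·4
1 = −3·30 + 7·13
1 = 7·73 − 17·30
1 = −17·322 + 75·73
1 = 75·1361 − 317·322
1 = −317·5766 + 1343·1361
So 1361⁻¹ ≡ 1343 (mod 5766).
Then x ≡ 1343·3209 ≡ 2485 (mod 5766); the smallest non-negative solution is x = 2485.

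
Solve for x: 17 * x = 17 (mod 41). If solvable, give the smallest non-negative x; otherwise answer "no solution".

1

First find gcd(17, 41):
41 = 2*17 + 7
17 = 2*7 + 3
7 = 2*3 + 1
3 = 3*1 + 0
gcd = 1, so a unique solution mod 41 exists.
Back-substitute for the Bézout coefficients:
1 = 7 − 2·3
1 = −2·17 + 5·7
1 = 5·41 − 12·17
So 17·(-12) ≡ 1 (mod 41), giving 17⁻¹ ≡ 29.
x ≡ 17⁻¹·17 ≡ 29·17 ≡ 1 (mod 41).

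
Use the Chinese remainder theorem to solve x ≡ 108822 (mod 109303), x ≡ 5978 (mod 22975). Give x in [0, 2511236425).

519516678

Write x = 108822 + 109303·k. Then 109303·k ≡ 5978 − 108822 ≡ 12031 (mod 22975).
Need 109303⁻¹ mod 22975. Extended Euclid on (22975, 17403):
22975 = 1·17403 + 5572
17403 = 3·5572 + 687
5572 = 8·687 + 76
687 = 9·76 + 3
76 = 25·3 + 1
3 = 3·1 + 0
Back-substitute:
1 = 76 − 25·3
1 = −25·687 + 226·76
1 = 226·5572 − 1833·687
1 = −1833·17403 + 5725·5572
1 = 5725·22975 − 7558·17403
109303⁻¹ ≡ 15417 (mod 22975), so k ≡ 15417·12031 ≡ 4752 (mod 22975).
x = 108822 + 109303·4752 = 519516678.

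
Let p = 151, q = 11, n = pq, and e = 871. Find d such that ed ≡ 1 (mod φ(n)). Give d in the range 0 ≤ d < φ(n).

31

φ(n) = (p−1)(q−1) = 150·10 = 1500.
Need d with 871·d ≡ 1 (mod 1500). Apply the extended Euclidean algorithm:
1500 = 1×871 + 629
871 = 1×629 + 242
629 = 2×242 + 145
242 = 1×145 + 97
145 = 1×97 + 48
97 = 2×48 + 1
48 = 48×1 + 0
Back-substitute:
1 = 97 − 2·48
1 = −2·145 + 3·97
1 = 3·242 − 5·145
1 = −5·629 + 13·242
1 = 13·871 − 18·629
1 = −18·1500 + 31·871
So 871·31 ≡ 1 (mod 1500), hence d = 31.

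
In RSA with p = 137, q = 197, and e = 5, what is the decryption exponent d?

φ(n) = (p−1)(q−1) = 136·196 = 26656.
Need d with 5·d ≡ 1 (mod 26656). Apply the extended Euclidean algorithm:
26656 = 5331*5 + 1
5 = 5*1 + 0
Back-substitute:
1 = 26656 − 5331·5
So 5·(-5331) ≡ 1 (mod 26656), hence d ≡ -5331 ≡ 21325 (mod 26656).

21325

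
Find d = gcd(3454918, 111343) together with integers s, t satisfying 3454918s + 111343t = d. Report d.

1

Apply Euclid's algorithm to 3454918 and 111343:
3454918 = 31*111343 + 3285
111343 = 33*3285 + 2938
3285 = 1*2938 + 347
2938 = 8*347 + 162
347 = 2*162 + 23
162 = 7*23 + 1
23 = 23*1 + 0
gcd(3454918, 111343) = 1.
Working backward:
1 = 162 − 7·23
1 = −7·347 + 15·162
1 = 15·2938 − 127·347
1 = −127·3285 + 142·2938
1 = 142·111343 − 4813·3285
1 = −4813·3454918 + 149345·111343
So 1 = (-4813)·3454918 + (149345)·111343.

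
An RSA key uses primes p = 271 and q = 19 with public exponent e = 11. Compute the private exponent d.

φ(n) = (p−1)(q−1) = 270·18 = 4860.
Need d with 11·d ≡ 1 (mod 4860). Apply the extended Euclidean algorithm:
4860 = 441·11 + 9
11 = 1·9 + 2
9 = 4·2 + 1
2 = 2·1 + 0
Back-substitute:
1 = 9 − 4·2
1 = −4·11 + 5·9
1 = 5·4860 − 2209·11
So 11·(-2209) ≡ 1 (mod 4860), hence d ≡ -2209 ≡ 2651 (mod 4860).

2651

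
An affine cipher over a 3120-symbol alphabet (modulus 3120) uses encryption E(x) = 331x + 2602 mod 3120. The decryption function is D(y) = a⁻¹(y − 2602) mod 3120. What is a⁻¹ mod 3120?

2611

gcd(3120, 331) by repeated division:
3120 = 9×331 + 141
331 = 2×141 + 49
141 = 2×49 + 43
49 = 1×43 + 6
43 = 7×6 + 1
6 = 6×1 + 0
The gcd is 1. Working backward:
1 = 43 − 7·6
1 = −7·49 + 8·43
1 = 8·141 − 23·49
1 = −23·331 + 54·141
1 = 54·3120 − 509·331
Hence 331⁻¹ ≡ -509 ≡ 2611 (mod 3120).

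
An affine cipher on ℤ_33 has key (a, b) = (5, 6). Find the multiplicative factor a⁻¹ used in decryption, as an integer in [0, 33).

20

Apply the Euclidean algorithm to 33 and 5:
33 = 6×5 + 3
5 = 1×3 + 2
3 = 1×2 + 1
2 = 2×1 + 0
gcd = 1, so the inverse exists. Back-substitute:
1 = 3 − 2
1 = −5 + 2·3
1 = 2·33 − 13·5
So 5·(-13) ≡ 1 (mod 33), and -13 ≡ 20 (mod 33).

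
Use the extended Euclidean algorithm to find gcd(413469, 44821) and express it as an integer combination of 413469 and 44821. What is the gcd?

7

Euclidean algorithm:
413469 = 9·44821 + 10080
44821 = 4·10080 + 4501
10080 = 2·4501 + 1078
4501 = 4·1078 + 189
1078 = 5·189 + 133
189 = 1·133 + 56
133 = 2·56 + 21
56 = 2·21 + 14
21 = 1·14 + 7
14 = 2·7 + 0
gcd(413469, 44821) = 7.
Express as a combination:
7 = 21 − 14
7 = −56 + 3·21
7 = 3·133 − 7·56
7 = −7·189 + 10·133
7 = 10·1078 − 57·189
7 = −57·4501 + 238·1078
7 = 238·10080 − 533·4501
7 = −533·44821 + 2370·10080
7 = 2370·413469 − 21863·44821
So 7 = (2370)·413469 + (-21863)·44821.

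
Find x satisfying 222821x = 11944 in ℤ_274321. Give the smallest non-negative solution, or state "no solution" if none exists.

196893

First find gcd(222821, 274321):
274321 = 1*222821 + 51500
222821 = 4*51500 + 16821
51500 = 3*16821 + 1037
16821 = 16*1037 + 229
1037 = 4*229 + 121
229 = 1*121 + 108
121 = 1*108 + 13
108 = 8*13 + 4
13 = 3*4 + 1
4 = 4*1 + 0
gcd = 1, so a unique solution mod 274321 exists.
Back-substitute for the Bézout coefficients:
1 = 13 − 3·4
1 = −3·108 + 25·13
1 = 25·121 − 28·108
1 = −28·229 + 53·121
1 = 53·1037 − 240·229
1 = −240·16821 + 3893·1037
1 = 3893·51500 − 11919·16821
1 = −11919·222821 + 51569·51500
1 = 51569·274321 − 63488·222821
So 222821·(-63488) ≡ 1 (mod 274321), giving 222821⁻¹ ≡ 210833.
x ≡ 222821⁻¹·11944 ≡ 210833·11944 ≡ 196893 (mod 274321).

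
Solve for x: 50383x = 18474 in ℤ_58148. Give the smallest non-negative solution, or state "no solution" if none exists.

First find gcd(50383, 58148):
58148 = 1*50383 + 7765
50383 = 6*7765 + 3793
7765 = 2*3793 + 179
3793 = 21*179 + 34
179 = 5*34 + 9
34 = 3*9 + 7
9 = 1*7 + 2
7 = 3*2 + 1
2 = 2*1 + 0
gcd = 1, so a unique solution mod 58148 exists.
Back-substitute for the Bézout coefficients:
1 = 7 − 3·2
1 = −3·9 + 4·7
1 = 4·34 − 15·9
1 = −15·179 + 79·34
1 = 79·3793 − 1674·179
1 = −1674·7765 + 3427·3793
1 = 3427·50383 − 22236·7765
1 = −22236·58148 + 25663·50383
So 50383·(25663) ≡ 1 (mod 58148), giving 50383⁻¹ ≡ 25663.
x ≡ 50383⁻¹·18474 ≡ 25663·18474 ≡ 17618 (mod 58148).

17618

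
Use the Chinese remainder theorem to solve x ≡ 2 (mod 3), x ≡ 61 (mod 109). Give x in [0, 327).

Write x = 2 + 3·k. Then 3·k ≡ 61 − 2 ≡ 59 (mod 109).
Need 3⁻¹ mod 109. Extended Euclid on (109, 3):
109 = 36×3 + 1
3 = 3×1 + 0
Back-substitute:
1 = 109 − 36·3
3⁻¹ ≡ 73 (mod 109), so k ≡ 73·59 ≡ 56 (mod 109).
x = 2 + 3·56 = 170.

170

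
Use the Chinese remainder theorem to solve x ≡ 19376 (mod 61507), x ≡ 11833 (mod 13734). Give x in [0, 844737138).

Write x = 19376 + 61507·k. Then 61507·k ≡ 11833 − 19376 ≡ 6191 (mod 13734).
Need 61507⁻¹ mod 13734. Extended Euclid on (13734, 6571):
13734 = 2·6571 + 592
6571 = 11·592 + 59
592 = 10·59 + 2
59 = 29·2 + 1
2 = 2·1 + 0
Back-substitute:
1 = 59 − 29·2
1 = −29·592 + 291·59
1 = 291·6571 − 3230·592
1 = −3230·13734 + 6751·6571
61507⁻¹ ≡ 6751 (mod 13734), so k ≡ 6751·6191 ≡ 2879 (mod 13734).
x = 19376 + 61507·2879 = 177098029.

177098029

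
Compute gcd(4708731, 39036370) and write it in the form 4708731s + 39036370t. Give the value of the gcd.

Apply Euclid's algorithm to 39036370 and 4708731:
39036370 = 8×4708731 + 1366522
4708731 = 3×1366522 + 609165
1366522 = 2×609165 + 148192
609165 = 4×148192 + 16397
148192 = 9×16397 + 619
16397 = 26×619 + 303
619 = 2×303 + 13
303 = 23×13 + 4
13 = 3×4 + 1
4 = 4×1 + 0
gcd(4708731, 39036370) = 1.
Back-substituting:
1 = 13 − 3·4
1 = −3·303 + 70·13
1 = 70·619 − 143·303
1 = −143·16397 + 3788·619
1 = 3788·148192 − 34235·16397
1 = −34235·609165 + 140728·148192
1 = 140728·1366522 − 315691·609165
1 = −315691·4708731 + 1087801·1366522
1 = 1087801·39036370 − 9018099·4708731
So 1 = (1087801)·39036370 + (-9018099)·4708731.

1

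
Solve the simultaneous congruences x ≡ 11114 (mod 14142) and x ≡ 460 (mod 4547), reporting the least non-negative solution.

32311442

Write x = 11114 + 14142·k. Then 14142·k ≡ 460 − 11114 ≡ 2987 (mod 4547).
Need 14142⁻¹ mod 4547. Extended Euclid on (4547, 501):
4547 = 9·501 + 38
501 = 13·38 + 7
38 = 5·7 + 3
7 = 2·3 + 1
3 = 3·1 + 0
Back-substitute:
1 = 7 − 2·3
1 = −2·38 + 11·7
1 = 11·501 − 145·38
1 = −145·4547 + 1316·501
14142⁻¹ ≡ 1316 (mod 4547), so k ≡ 1316·2987 ≡ 2284 (mod 4547).
x = 11114 + 14142·2284 = 32311442.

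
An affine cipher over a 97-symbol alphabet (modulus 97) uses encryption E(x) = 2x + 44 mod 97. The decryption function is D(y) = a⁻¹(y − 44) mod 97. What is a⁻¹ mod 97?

49

Run Euclid on (97, 2):
97 = 48·2 + 1
2 = 2·1 + 0
The gcd is 1. Working backward:
1 = 97 − 48·2
Thus 2·(-48) ≡ 1 (mod 97); reducing, -48 mod 97 = 49.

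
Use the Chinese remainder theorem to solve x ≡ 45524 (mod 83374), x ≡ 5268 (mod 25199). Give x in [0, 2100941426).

77416596

Write x = 45524 + 83374·k. Then 83374·k ≡ 5268 − 45524 ≡ 10142 (mod 25199).
Need 83374⁻¹ mod 25199. Extended Euclid on (25199, 7777):
25199 = 3·7777 + 1868
7777 = 4·1868 + 305
1868 = 6·305 + 38
305 = 8·38 + 1
38 = 38·1 + 0
Back-substitute:
1 = 305 − 8·38
1 = −8·1868 + 49·305
1 = 49·7777 − 204·1868
1 = −204·25199 + 661·7777
83374⁻¹ ≡ 661 (mod 25199), so k ≡ 661·10142 ≡ 928 (mod 25199).
x = 45524 + 83374·928 = 77416596.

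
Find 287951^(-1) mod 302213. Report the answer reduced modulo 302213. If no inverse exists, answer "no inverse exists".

gcd(302213, 287951) by repeated division:
302213 = 1·287951 + 14262
287951 = 20·14262 + 2711
14262 = 5·2711 + 707
2711 = 3·707 + 590
707 = 1·590 + 117
590 = 5·117 + 5
117 = 23·5 + 2
5 = 2·2 + 1
2 = 2·1 + 0
gcd = 1, so the inverse exists. Back-substitute:
1 = 5 − 2·2
1 = −2·117 + 47·5
1 = 47·590 − 237·117
1 = −237·707 + 284·590
1 = 284·2711 − 1089·707
1 = −1089·14262 + 5729·2711
1 = 5729·287951 − 115669·14262
1 = −115669·302213 + 121398·287951
So 287951·121398 ≡ 1 (mod 302213).

121398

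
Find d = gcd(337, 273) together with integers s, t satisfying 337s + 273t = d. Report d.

Repeated division:
337 = 1·273 + 64
273 = 4·64 + 17
64 = 3·17 + 13
17 = 1·13 + 4
13 = 3·4 + 1
4 = 4·1 + 0
gcd(337, 273) = 1.
Express as a combination:
1 = 13 − 3·4
1 = −3·17 + 4·13
1 = 4·64 − 15·17
1 = −15·273 + 64·64
1 = 64·337 − 79·273
So 1 = (64)·337 + (-79)·273.

1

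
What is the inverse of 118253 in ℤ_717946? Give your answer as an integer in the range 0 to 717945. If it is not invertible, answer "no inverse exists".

500637

Run Euclid on (717946, 118253):
717946 = 6*118253 + 8428
118253 = 14*8428 + 261
8428 = 32*261 + 76
261 = 3*76 + 33
76 = 2*33 + 10
33 = 3*10 + 3
10 = 3*3 + 1
3 = 3*1 + 0
Since gcd(118253, 717946) = 1, back-substitute to write 1 as a combination:
1 = 10 − 3·3
1 = −3·33 + 10·10
1 = 10·76 − 23·33
1 = −23·261 + 79·76
1 = 79·8428 − 2551·261
1 = −2551·118253 + 35793·8428
1 = 35793·717946 − 217309·118253
Thus 118253·(-217309) ≡ 1 (mod 717946); reducing, -217309 mod 717946 = 500637.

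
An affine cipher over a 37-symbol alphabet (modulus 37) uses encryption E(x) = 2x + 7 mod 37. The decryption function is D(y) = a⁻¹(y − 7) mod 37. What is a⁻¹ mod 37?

19

Apply the Euclidean algorithm to 37 and 2:
37 = 18×2 + 1
2 = 2×1 + 0
gcd = 1, so the inverse exists. Back-substitute:
1 = 37 − 18·2
Thus 2·(-18) ≡ 1 (mod 37); reducing, -18 mod 37 = 19.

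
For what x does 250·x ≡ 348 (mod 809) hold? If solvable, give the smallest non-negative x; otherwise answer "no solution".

92

First find gcd(250, 809):
809 = 3×250 + 59
250 = 4×59 + 14
59 = 4×14 + 3
14 = 4×3 + 2
3 = 1×2 + 1
2 = 2×1 + 0
gcd = 1, so a unique solution mod 809 exists.
Back-substitute for the Bézout coefficients:
1 = 3 − 2
1 = −14 + 5·3
1 = 5·59 − 21·14
1 = −21·250 + 89·59
1 = 89·809 − 288·250
So 250·(-288) ≡ 1 (mod 809), giving 250⁻¹ ≡ 521.
x ≡ 250⁻¹·348 ≡ 521·348 ≡ 92 (mod 809).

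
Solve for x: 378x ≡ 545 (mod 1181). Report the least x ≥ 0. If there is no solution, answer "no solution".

317

First find gcd(378, 1181):
1181 = 3*378 + 47
378 = 8*47 + 2
47 = 23*2 + 1
2 = 2*1 + 0
gcd = 1, so a unique solution mod 1181 exists.
Back-substitute for the Bézout coefficients:
1 = 47 − 23·2
1 = −23·378 + 185·47
1 = 185·1181 − 578·378
So 378·(-578) ≡ 1 (mod 1181), giving 378⁻¹ ≡ 603.
x ≡ 378⁻¹·545 ≡ 603·545 ≡ 317 (mod 1181).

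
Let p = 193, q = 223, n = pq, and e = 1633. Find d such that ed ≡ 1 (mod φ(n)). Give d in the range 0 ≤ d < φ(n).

φ(n) = (p−1)(q−1) = 192·222 = 42624.
Need d with 1633·d ≡ 1 (mod 42624). Apply the extended Euclidean algorithm:
42624 = 26·1633 + 166
1633 = 9·166 + 139
166 = 1·139 + 27
139 = 5·27 + 4
27 = 6·4 + 3
4 = 1·3 + 1
3 = 3·1 + 0
Back-substitute:
1 = 4 − 3
1 = −27 + 7·4
1 = 7·139 − 36·27
1 = −36·166 + 43·139
1 = 43·1633 − 423·166
1 = −423·42624 + 11041·1633
So 1633·11041 ≡ 1 (mod 42624), hence d = 11041.

11041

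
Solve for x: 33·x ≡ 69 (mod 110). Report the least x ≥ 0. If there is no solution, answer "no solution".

no solution

gcd(33, 110):
110 = 3·33 + 11
33 = 3·11 + 0
gcd = 11, but 11 ∤ 69, so the congruence has no solution.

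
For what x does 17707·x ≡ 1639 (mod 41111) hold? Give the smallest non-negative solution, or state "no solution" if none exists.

37459

First find gcd(17707, 41111):
41111 = 2×17707 + 5697
17707 = 3×5697 + 616
5697 = 9×616 + 153
616 = 4×153 + 4
153 = 38×4 + 1
4 = 4×1 + 0
gcd = 1, so a unique solution mod 41111 exists.
Back-substitute for the Bézout coefficients:
1 = 153 − 38·4
1 = −38·616 + 153·153
1 = 153·5697 − 1415·616
1 = −1415·17707 + 4398·5697
1 = 4398·41111 − 10211·17707
So 17707·(-10211) ≡ 1 (mod 41111), giving 17707⁻¹ ≡ 30900.
x ≡ 17707⁻¹·1639 ≡ 30900·1639 ≡ 37459 (mod 41111).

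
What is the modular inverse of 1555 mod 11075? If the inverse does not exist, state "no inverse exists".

Compute gcd(1555, 11075):
11075 = 7×1555 + 190
1555 = 8×190 + 35
190 = 5×35 + 15
35 = 2×15 + 5
15 = 3×5 + 0
Since gcd = 5 > 1, 1555 is not a unit mod 11075.

no inverse exists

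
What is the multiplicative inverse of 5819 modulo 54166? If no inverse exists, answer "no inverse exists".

Run Euclid on (54166, 5819):
54166 = 9×5819 + 1795
5819 = 3×1795 + 434
1795 = 4×434 + 59
434 = 7×59 + 21
59 = 2×21 + 17
21 = 1×17 + 4
17 = 4×4 + 1
4 = 4×1 + 0
Since gcd(5819, 54166) = 1, back-substitute to write 1 as a combination:
1 = 17 − 4·4
1 = −4·21 + 5·17
1 = 5·59 − 14·21
1 = −14·434 + 103·59
1 = 103·1795 − 426·434
1 = −426·5819 + 1381·1795
1 = 1381·54166 − 12855·5819
So 5819·(-12855) ≡ 1 (mod 54166), and -12855 ≡ 41311 (mod 54166).

41311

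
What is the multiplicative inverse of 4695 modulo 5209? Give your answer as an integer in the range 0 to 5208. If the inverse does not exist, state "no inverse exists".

gcd(5209, 4695) by repeated division:
5209 = 1*4695 + 514
4695 = 9*514 + 69
514 = 7*69 + 31
69 = 2*31 + 7
31 = 4*7 + 3
7 = 2*3 + 1
3 = 3*1 + 0
The gcd is 1. Working backward:
1 = 7 − 2·3
1 = −2·31 + 9·7
1 = 9·69 − 20·31
1 = −20·514 + 149·69
1 = 149·4695 − 1361·514
1 = −1361·5209 + 1510·4695
So 4695·1510 ≡ 1 (mod 5209).

1510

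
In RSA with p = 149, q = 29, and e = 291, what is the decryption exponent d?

φ(n) = (p−1)(q−1) = 148·28 = 4144.
Need d with 291·d ≡ 1 (mod 4144). Apply the extended Euclidean algorithm:
4144 = 14·291 + 70
291 = 4·70 + 11
70 = 6·11 + 4
11 = 2·4 + 3
4 = 1·3 + 1
3 = 3·1 + 0
Back-substitute:
1 = 4 − 3
1 = −11 + 3·4
1 = 3·70 − 19·11
1 = −19·291 + 79·70
1 = 79·4144 − 1125·291
So 291·(-1125) ≡ 1 (mod 4144), hence d ≡ -1125 ≡ 3019 (mod 4144).

3019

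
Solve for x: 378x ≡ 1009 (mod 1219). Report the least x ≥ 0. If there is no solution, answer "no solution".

First find gcd(378, 1219):
1219 = 3·378 + 85
378 = 4·85 + 38
85 = 2·38 + 9
38 = 4·9 + 2
9 = 4·2 + 1
2 = 2·1 + 0
gcd = 1, so a unique solution mod 1219 exists.
Back-substitute for the Bézout coefficients:
1 = 9 − 4·2
1 = −4·38 + 17·9
1 = 17·85 − 38·38
1 = −38·378 + 169·85
1 = 169·1219 − 545·378
So 378·(-545) ≡ 1 (mod 1219), giving 378⁻¹ ≡ 674.
x ≡ 378⁻¹·1009 ≡ 674·1009 ≡ 1083 (mod 1219).

1083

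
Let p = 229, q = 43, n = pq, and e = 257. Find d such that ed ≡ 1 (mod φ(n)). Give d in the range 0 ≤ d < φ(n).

φ(n) = (p−1)(q−1) = 228·42 = 9576.
Need d with 257·d ≡ 1 (mod 9576). Apply the extended Euclidean algorithm:
9576 = 37×257 + 67
257 = 3×67 + 56
67 = 1×56 + 11
56 = 5×11 + 1
11 = 11×1 + 0
Back-substitute:
1 = 56 − 5·11
1 = −5·67 + 6·56
1 = 6·257 − 23·67
1 = −23·9576 + 857·257
So 257·857 ≡ 1 (mod 9576), hence d = 857.

857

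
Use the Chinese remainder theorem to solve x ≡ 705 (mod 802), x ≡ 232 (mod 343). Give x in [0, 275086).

Write x = 705 + 802·k. Then 802·k ≡ 232 − 705 ≡ 213 (mod 343).
Need 802⁻¹ mod 343. Extended Euclid on (343, 116):
343 = 2·116 + 111
116 = 1·111 + 5
111 = 22·5 + 1
5 = 5·1 + 0
Back-substitute:
1 = 111 − 22·5
1 = −22·116 + 23·111
1 = 23·343 − 68·116
802⁻¹ ≡ 275 (mod 343), so k ≡ 275·213 ≡ 265 (mod 343).
x = 705 + 802·265 = 213235.

213235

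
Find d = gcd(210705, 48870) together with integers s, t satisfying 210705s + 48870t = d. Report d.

15

Repeated division:
210705 = 4*48870 + 15225
48870 = 3*15225 + 3195
15225 = 4*3195 + 2445
3195 = 1*2445 + 750
2445 = 3*750 + 195
750 = 3*195 + 165
195 = 1*165 + 30
165 = 5*30 + 15
30 = 2*15 + 0
gcd(210705, 48870) = 15.
Back-substituting:
15 = 165 − 5·30
15 = −5·195 + 6·165
15 = 6·750 − 23·195
15 = −23·2445 + 75·750
15 = 75·3195 − 98·2445
15 = −98·15225 + 467·3195
15 = 467·48870 − 1499·15225
15 = −1499·210705 + 6463·48870
So 15 = (-1499)·210705 + (6463)·48870.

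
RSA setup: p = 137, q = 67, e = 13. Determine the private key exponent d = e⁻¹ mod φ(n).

1381

φ(n) = (p−1)(q−1) = 136·66 = 8976.
Need d with 13·d ≡ 1 (mod 8976). Apply the extended Euclidean algorithm:
8976 = 690×13 + 6
13 = 2×6 + 1
6 = 6×1 + 0
Back-substitute:
1 = 13 − 2·6
1 = −2·8976 + 1381·13
So 13·1381 ≡ 1 (mod 8976), hence d = 1381.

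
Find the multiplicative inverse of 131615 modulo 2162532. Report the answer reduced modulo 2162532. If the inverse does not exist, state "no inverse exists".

1450703

Apply the Euclidean algorithm to 2162532 and 131615:
2162532 = 16*131615 + 56692
131615 = 2*56692 + 18231
56692 = 3*18231 + 1999
18231 = 9*1999 + 240
1999 = 8*240 + 79
240 = 3*79 + 3
79 = 26*3 + 1
3 = 3*1 + 0
The gcd is 1. Working backward:
1 = 79 − 26·3
1 = −26·240 + 79·79
1 = 79·1999 − 658·240
1 = −658·18231 + 6001·1999
1 = 6001·56692 − 18661·18231
1 = −18661·131615 + 43323·56692
1 = 43323·2162532 − 711829·131615
Hence 131615⁻¹ ≡ -711829 ≡ 1450703 (mod 2162532).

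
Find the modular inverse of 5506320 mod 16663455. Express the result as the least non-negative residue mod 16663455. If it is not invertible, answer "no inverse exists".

no inverse exists

Compute gcd(5506320, 16663455):
16663455 = 3×5506320 + 144495
5506320 = 38×144495 + 15510
144495 = 9×15510 + 4905
15510 = 3×4905 + 795
4905 = 6×795 + 135
795 = 5×135 + 120
135 = 1×120 + 15
120 = 8×15 + 0
Since gcd = 15 > 1, 5506320 is not a unit mod 16663455.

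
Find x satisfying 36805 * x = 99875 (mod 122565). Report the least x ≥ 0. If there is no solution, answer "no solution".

First find gcd(36805, 122565):
122565 = 3·36805 + 12150
36805 = 3·12150 + 355
12150 = 34·355 + 80
355 = 4·80 + 35
80 = 2·35 + 10
35 = 3·10 + 5
10 = 2·5 + 0
gcd = 5 and 5 | 99875, so solutions exist. Divide through by 5: 7361x ≡ 19975 (mod 24513).
Now find 7361⁻¹ mod 24513:
24513 = 3×7361 + 2430
7361 = 3×2430 + 71
2430 = 34×71 + 16
71 = 4×16 + 7
16 = 2×7 + 2
7 = 3×2 + 1
2 = 2×1 + 0
Back-substitute:
1 = 7 − 3·2
1 = −3·16 + 7·7
1 = 7·71 − 31·16
1 = −31·2430 + 1061·71
1 = 1061·7361 − 3214·2430
1 = −3214·24513 + 10703·7361
So 7361⁻¹ ≡ 10703 (mod 24513).
Then x ≡ 10703·19975 ≡ 14552 (mod 24513); the smallest non-negative solution is x = 14552.

14552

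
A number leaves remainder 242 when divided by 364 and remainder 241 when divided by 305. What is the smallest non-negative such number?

Write x = 242 + 364·k. Then 364·k ≡ 241 − 242 ≡ 304 (mod 305).
Need 364⁻¹ mod 305. Extended Euclid on (305, 59):
305 = 5*59 + 10
59 = 5*10 + 9
10 = 1*9 + 1
9 = 9*1 + 0
Back-substitute:
1 = 10 − 9
1 = −59 + 6·10
1 = 6·305 − 31·59
364⁻¹ ≡ 274 (mod 305), so k ≡ 274·304 ≡ 31 (mod 305).
x = 242 + 364·31 = 11526.

11526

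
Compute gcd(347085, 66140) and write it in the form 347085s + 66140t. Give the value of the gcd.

5

Apply Euclid's algorithm to 347085 and 66140:
347085 = 5×66140 + 16385
66140 = 4×16385 + 600
16385 = 27×600 + 185
600 = 3×185 + 45
185 = 4×45 + 5
45 = 9×5 + 0
gcd(347085, 66140) = 5.
Working backward:
5 = 185 − 4·45
5 = −4·600 + 13·185
5 = 13·16385 − 355·600
5 = −355·66140 + 1433·16385
5 = 1433·347085 − 7520·66140
So 5 = (1433)·347085 + (-7520)·66140.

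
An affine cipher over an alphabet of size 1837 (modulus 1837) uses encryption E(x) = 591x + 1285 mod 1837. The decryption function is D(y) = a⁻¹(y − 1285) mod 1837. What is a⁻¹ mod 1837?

1349

gcd(1837, 591) by repeated division:
1837 = 3*591 + 64
591 = 9*64 + 15
64 = 4*15 + 4
15 = 3*4 + 3
4 = 1*3 + 1
3 = 3*1 + 0
The gcd is 1. Working backward:
1 = 4 − 3
1 = −15 + 4·4
1 = 4·64 − 17·15
1 = −17·591 + 157·64
1 = 157·1837 − 488·591
Thus 591·(-488) ≡ 1 (mod 1837); reducing, -488 mod 1837 = 1349.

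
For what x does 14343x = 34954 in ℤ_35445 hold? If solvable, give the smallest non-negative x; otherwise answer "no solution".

no solution

gcd(14343, 35445):
35445 = 2*14343 + 6759
14343 = 2*6759 + 825
6759 = 8*825 + 159
825 = 5*159 + 30
159 = 5*30 + 9
30 = 3*9 + 3
9 = 3*3 + 0
gcd = 3, but 3 ∤ 34954, so the congruence has no solution.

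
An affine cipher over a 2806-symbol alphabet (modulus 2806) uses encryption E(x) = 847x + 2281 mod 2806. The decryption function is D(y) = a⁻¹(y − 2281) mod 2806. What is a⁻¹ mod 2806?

1673

Apply the Euclidean algorithm to 2806 and 847:
2806 = 3*847 + 265
847 = 3*265 + 52
265 = 5*52 + 5
52 = 10*5 + 2
5 = 2*2 + 1
2 = 2*1 + 0
Since gcd(847, 2806) = 1, back-substitute to write 1 as a combination:
1 = 5 − 2·2
1 = −2·52 + 21·5
1 = 21·265 − 107·52
1 = −107·847 + 342·265
1 = 342·2806 − 1133·847
Thus 847·(-1133) ≡ 1 (mod 2806); reducing, -1133 mod 2806 = 1673.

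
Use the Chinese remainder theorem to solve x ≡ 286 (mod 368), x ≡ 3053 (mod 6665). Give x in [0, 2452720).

Write x = 286 + 368·k. Then 368·k ≡ 3053 − 286 ≡ 2767 (mod 6665).
Need 368⁻¹ mod 6665. Extended Euclid on (6665, 368):
6665 = 18×368 + 41
368 = 8×41 + 40
41 = 1×40 + 1
40 = 40×1 + 0
Back-substitute:
1 = 41 − 40
1 = −368 + 9·41
1 = 9·6665 − 163·368
368⁻¹ ≡ 6502 (mod 6665), so k ≡ 6502·2767 ≡ 2199 (mod 6665).
x = 286 + 368·2199 = 809518.

809518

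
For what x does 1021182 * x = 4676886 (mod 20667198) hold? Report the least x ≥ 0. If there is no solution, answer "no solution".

First find gcd(1021182, 20667198):
20667198 = 20·1021182 + 243558
1021182 = 4·243558 + 46950
243558 = 5·46950 + 8808
46950 = 5·8808 + 2910
8808 = 3·2910 + 78
2910 = 37·78 + 24
78 = 3·24 + 6
24 = 4·6 + 0
gcd = 6 and 6 | 4676886, so solutions exist. Divide through by 6: 170197x ≡ 779481 (mod 3444533).
Now find 170197⁻¹ mod 3444533:
3444533 = 20×170197 + 40593
170197 = 4×40593 + 7825
40593 = 5×7825 + 1468
7825 = 5×1468 + 485
1468 = 3×485 + 13
485 = 37×13 + 4
13 = 3×4 + 1
4 = 4×1 + 0
Back-substitute:
1 = 13 − 3·4
1 = −3·485 + 112·13
1 = 112·1468 − 339·485
1 = −339·7825 + 1807·1468
1 = 1807·40593 − 9374·7825
1 = −9374·170197 + 39303·40593
1 = 39303·3444533 − 795434·170197
So 170197·(-795434) ≡ 1 (mod 3444533), i.e. 170197⁻¹ ≡ 2649099.
Then x ≡ 2649099·779481 ≡ 583845 (mod 3444533); the smallest non-negative solution is x = 583845.

583845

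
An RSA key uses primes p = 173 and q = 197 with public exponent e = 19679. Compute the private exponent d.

1439

φ(n) = (p−1)(q−1) = 172·196 = 33712.
Need d with 19679·d ≡ 1 (mod 33712). Apply the extended Euclidean algorithm:
33712 = 1×19679 + 14033
19679 = 1×14033 + 5646
14033 = 2×5646 + 2741
5646 = 2×2741 + 164
2741 = 16×164 + 117
164 = 1×117 + 47
117 = 2×47 + 23
47 = 2×23 + 1
23 = 23×1 + 0
Back-substitute:
1 = 47 − 2·23
1 = −2·117 + 5·47
1 = 5·164 − 7·117
1 = −7·2741 + 117·164
1 = 117·5646 − 241·2741
1 = −241·14033 + 599·5646
1 = 599·19679 − 840·14033
1 = −840·33712 + 1439·19679
So 19679·1439 ≡ 1 (mod 33712), hence d = 1439.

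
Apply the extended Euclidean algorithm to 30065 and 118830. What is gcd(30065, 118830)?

Repeated division:
118830 = 3×30065 + 28635
30065 = 1×28635 + 1430
28635 = 20×1430 + 35
1430 = 40×35 + 30
35 = 1×30 + 5
30 = 6×5 + 0
gcd(30065, 118830) = 5.
Working backward:
5 = 35 − 30
5 = −1430 + 41·35
5 = 41·28635 − 821·1430
5 = −821·30065 + 862·28635
5 = 862·118830 − 3407·30065
So 5 = (862)·118830 + (-3407)·30065.

5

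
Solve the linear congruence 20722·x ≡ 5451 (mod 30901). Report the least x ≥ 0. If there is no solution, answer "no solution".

no solution

gcd(20722, 30901):
30901 = 1*20722 + 10179
20722 = 2*10179 + 364
10179 = 27*364 + 351
364 = 1*351 + 13
351 = 27*13 + 0
gcd = 13, but 13 ∤ 5451, so the congruence has no solution.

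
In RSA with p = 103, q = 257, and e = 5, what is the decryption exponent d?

10445

φ(n) = (p−1)(q−1) = 102·256 = 26112.
Need d with 5·d ≡ 1 (mod 26112). Apply the extended Euclidean algorithm:
26112 = 5222×5 + 2
5 = 2×2 + 1
2 = 2×1 + 0
Back-substitute:
1 = 5 − 2·2
1 = −2·26112 + 10445·5
So 5·10445 ≡ 1 (mod 26112), hence d = 10445.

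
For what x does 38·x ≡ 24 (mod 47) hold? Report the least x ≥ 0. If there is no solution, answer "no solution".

First find gcd(38, 47):
47 = 1·38 + 9
38 = 4·9 + 2
9 = 4·2 + 1
2 = 2·1 + 0
gcd = 1, so a unique solution mod 47 exists.
Back-substitute for the Bézout coefficients:
1 = 9 − 4·2
1 = −4·38 + 17·9
1 = 17·47 − 21·38
So 38·(-21) ≡ 1 (mod 47), giving 38⁻¹ ≡ 26.
x ≡ 38⁻¹·24 ≡ 26·24 ≡ 13 (mod 47).

13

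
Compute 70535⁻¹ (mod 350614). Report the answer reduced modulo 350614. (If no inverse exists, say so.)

Extended Euclidean algorithm:
350614 = 4·70535 + 68474
70535 = 1·68474 + 2061
68474 = 33·2061 + 461
2061 = 4·461 + 217
461 = 2·217 + 27
217 = 8·27 + 1
27 = 27·1 + 0
gcd = 1, so the inverse exists. Back-substitute:
1 = 217 − 8·27
1 = −8·461 + 17·217
1 = 17·2061 − 76·461
1 = −76·68474 + 2525·2061
1 = 2525·70535 − 2601·68474
1 = −2601·350614 + 12929·70535
So 70535·12929 ≡ 1 (mod 350614).

12929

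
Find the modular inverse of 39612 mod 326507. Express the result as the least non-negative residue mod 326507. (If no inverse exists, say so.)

Apply the Euclidean algorithm to 326507 and 39612:
326507 = 8×39612 + 9611
39612 = 4×9611 + 1168
9611 = 8×1168 + 267
1168 = 4×267 + 100
267 = 2×100 + 67
100 = 1×67 + 33
67 = 2×33 + 1
33 = 33×1 + 0
Since gcd(39612, 326507) = 1, back-substitute to write 1 as a combination:
1 = 67 − 2·33
1 = −2·100 + 3·67
1 = 3·267 − 8·100
1 = −8·1168 + 35·267
1 = 35·9611 − 288·1168
1 = −288·39612 + 1187·9611
1 = 1187·326507 − 9784·39612
So 39612·(-9784) ≡ 1 (mod 326507), and -9784 ≡ 316723 (mod 326507).

316723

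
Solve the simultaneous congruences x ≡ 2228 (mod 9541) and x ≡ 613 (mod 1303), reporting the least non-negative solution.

Write x = 2228 + 9541·k. Then 9541·k ≡ 613 − 2228 ≡ 991 (mod 1303).
Need 9541⁻¹ mod 1303. Extended Euclid on (1303, 420):
1303 = 3×420 + 43
420 = 9×43 + 33
43 = 1×33 + 10
33 = 3×10 + 3
10 = 3×3 + 1
3 = 3×1 + 0
Back-substitute:
1 = 10 − 3·3
1 = −3·33 + 10·10
1 = 10·43 − 13·33
1 = −13·420 + 127·43
1 = 127·1303 − 394·420
9541⁻¹ ≡ 909 (mod 1303), so k ≡ 909·991 ≡ 446 (mod 1303).
x = 2228 + 9541·446 = 4257514.

4257514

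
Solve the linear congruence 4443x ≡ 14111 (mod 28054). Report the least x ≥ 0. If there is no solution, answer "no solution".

26245

First find gcd(4443, 28054):
28054 = 6×4443 + 1396
4443 = 3×1396 + 255
1396 = 5×255 + 121
255 = 2×121 + 13
121 = 9×13 + 4
13 = 3×4 + 1
4 = 4×1 + 0
gcd = 1, so a unique solution mod 28054 exists.
Back-substitute for the Bézout coefficients:
1 = 13 − 3·4
1 = −3·121 + 28·13
1 = 28·255 − 59·121
1 = −59·1396 + 323·255
1 = 323·4443 − 1028·1396
1 = −1028·28054 + 6491·4443
So 4443·(6491) ≡ 1 (mod 28054), giving 4443⁻¹ ≡ 6491.
x ≡ 4443⁻¹·14111 ≡ 6491·14111 ≡ 26245 (mod 28054).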